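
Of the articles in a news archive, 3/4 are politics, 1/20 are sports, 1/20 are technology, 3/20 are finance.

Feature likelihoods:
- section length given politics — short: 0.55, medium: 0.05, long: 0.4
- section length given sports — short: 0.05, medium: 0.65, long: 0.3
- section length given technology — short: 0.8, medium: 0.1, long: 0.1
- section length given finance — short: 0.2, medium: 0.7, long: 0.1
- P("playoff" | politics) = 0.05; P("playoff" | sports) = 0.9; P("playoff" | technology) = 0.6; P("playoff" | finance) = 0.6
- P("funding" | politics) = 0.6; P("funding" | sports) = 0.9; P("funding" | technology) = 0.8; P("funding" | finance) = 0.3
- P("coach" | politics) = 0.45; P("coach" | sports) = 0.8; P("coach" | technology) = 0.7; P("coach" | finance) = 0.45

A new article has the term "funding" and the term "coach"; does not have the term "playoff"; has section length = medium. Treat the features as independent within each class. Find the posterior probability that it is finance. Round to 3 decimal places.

politics: 0.75 × 0.05 × (1−0.05) × 0.6 × 0.45 = 0.00961875
sports: 0.05 × 0.65 × (1−0.9) × 0.9 × 0.8 = 0.00234
technology: 0.05 × 0.1 × (1−0.6) × 0.8 × 0.7 = 0.00112
finance: 0.15 × 0.7 × (1−0.6) × 0.3 × 0.45 = 0.00567
P(finance | x) = 0.00567 / 0.01874875 ≈ 0.302

0.302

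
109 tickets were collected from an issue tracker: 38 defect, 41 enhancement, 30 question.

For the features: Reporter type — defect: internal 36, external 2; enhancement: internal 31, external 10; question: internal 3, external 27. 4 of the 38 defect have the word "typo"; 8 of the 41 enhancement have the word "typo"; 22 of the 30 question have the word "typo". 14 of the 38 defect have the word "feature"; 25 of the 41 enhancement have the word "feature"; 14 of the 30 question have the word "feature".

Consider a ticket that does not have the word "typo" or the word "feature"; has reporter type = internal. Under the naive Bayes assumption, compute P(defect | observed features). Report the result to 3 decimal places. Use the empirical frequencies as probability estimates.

0.667

defect: (38/109) × (36/38) × (34/38) × (24/38) ≈ 0.186638
enhancement: (41/109) × (31/41) × (33/41) × (16/41) ≈ 0.0893308
question: (30/109) × (3/30) × (8/30) × (16/30) ≈ 0.00391437
P(defect | x) = 0.186638 / 0.27988317 ≈ 0.667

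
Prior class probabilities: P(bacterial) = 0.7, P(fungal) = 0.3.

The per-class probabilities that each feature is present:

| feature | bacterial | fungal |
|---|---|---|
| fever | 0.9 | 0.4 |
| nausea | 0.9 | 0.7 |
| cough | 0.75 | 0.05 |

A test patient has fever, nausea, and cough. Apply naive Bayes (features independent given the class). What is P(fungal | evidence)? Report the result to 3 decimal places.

0.010

bacterial: 0.7 × 0.9 × 0.9 × 0.75 = 0.42525
fungal: 0.3 × 0.4 × 0.7 × 0.05 = 0.0042
P(fungal | x) = 0.0042 / 0.42945 ≈ 0.010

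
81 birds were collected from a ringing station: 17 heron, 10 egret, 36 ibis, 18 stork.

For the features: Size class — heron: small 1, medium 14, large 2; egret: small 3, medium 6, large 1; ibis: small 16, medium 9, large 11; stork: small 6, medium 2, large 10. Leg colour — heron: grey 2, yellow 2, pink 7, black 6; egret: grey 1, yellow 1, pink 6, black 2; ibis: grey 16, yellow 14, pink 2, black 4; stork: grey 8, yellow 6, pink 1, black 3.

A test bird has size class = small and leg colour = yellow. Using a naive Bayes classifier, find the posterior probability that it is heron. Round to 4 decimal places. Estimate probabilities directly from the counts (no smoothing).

0.0136

heron: (17/81) × (1/17) × (2/17) ≈ 0.00145243
egret: (10/81) × (3/10) × (1/10) ≈ 0.0037037
ibis: (36/81) × (16/36) × (14/36) ≈ 0.0768176
stork: (18/81) × (6/18) × (6/18) ≈ 0.0246914
P(heron | x) = 0.00145243 / 0.10666513 ≈ 0.0136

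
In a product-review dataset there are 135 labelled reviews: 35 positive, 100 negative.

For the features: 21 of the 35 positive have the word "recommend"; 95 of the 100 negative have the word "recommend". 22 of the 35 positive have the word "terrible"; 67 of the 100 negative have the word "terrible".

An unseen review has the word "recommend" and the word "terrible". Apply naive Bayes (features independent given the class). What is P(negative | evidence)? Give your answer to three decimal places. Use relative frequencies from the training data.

positive: (35/135) × (21/35) × (22/35) ≈ 0.0977778
negative: (100/135) × (95/100) × (67/100) ≈ 0.471481
P(negative | x) = 0.471481 / 0.5692588 ≈ 0.828

0.828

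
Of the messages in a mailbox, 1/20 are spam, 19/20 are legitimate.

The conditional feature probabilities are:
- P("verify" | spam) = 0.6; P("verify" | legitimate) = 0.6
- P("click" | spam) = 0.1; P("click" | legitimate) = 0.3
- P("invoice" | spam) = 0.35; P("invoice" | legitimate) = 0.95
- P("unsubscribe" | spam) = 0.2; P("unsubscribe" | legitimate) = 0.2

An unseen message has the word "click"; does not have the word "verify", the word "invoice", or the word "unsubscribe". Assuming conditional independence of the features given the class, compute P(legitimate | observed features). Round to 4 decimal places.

spam: 0.05 × (1−0.6) × 0.1 × (1−0.35) × (1−0.2) = 0.00104
legitimate: 0.95 × (1−0.6) × 0.3 × (1−0.95) × (1−0.2) = 0.00456
P(legitimate | x) = 0.00456 / 0.0056 ≈ 0.8143

0.8143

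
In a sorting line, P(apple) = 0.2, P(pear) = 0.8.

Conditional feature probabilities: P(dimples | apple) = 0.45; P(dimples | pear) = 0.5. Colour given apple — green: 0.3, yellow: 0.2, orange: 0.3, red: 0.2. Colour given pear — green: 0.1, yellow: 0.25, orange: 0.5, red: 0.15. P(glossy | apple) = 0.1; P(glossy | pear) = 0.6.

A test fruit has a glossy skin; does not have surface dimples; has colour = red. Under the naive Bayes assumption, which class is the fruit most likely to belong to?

apple: 0.2 × (1−0.45) × 0.2 × 0.1 = 0.0022
pear: 0.8 × (1−0.5) × 0.15 × 0.6 = 0.036
Highest score → pear.

pear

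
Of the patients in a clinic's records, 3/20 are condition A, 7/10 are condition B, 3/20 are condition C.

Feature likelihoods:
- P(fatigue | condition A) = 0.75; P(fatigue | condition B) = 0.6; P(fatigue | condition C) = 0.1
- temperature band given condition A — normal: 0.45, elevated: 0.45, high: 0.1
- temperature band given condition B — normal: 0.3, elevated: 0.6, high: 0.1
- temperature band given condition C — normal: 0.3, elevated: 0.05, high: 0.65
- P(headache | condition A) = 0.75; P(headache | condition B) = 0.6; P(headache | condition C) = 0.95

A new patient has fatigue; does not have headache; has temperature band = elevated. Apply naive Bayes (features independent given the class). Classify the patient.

condition A: 0.15 × 0.75 × 0.45 × (1−0.75) = 0.01265625
condition B: 0.7 × 0.6 × 0.6 × (1−0.6) = 0.1008
condition C: 0.15 × 0.1 × 0.05 × (1−0.95) = 0.0000375
Highest score → condition B.

condition B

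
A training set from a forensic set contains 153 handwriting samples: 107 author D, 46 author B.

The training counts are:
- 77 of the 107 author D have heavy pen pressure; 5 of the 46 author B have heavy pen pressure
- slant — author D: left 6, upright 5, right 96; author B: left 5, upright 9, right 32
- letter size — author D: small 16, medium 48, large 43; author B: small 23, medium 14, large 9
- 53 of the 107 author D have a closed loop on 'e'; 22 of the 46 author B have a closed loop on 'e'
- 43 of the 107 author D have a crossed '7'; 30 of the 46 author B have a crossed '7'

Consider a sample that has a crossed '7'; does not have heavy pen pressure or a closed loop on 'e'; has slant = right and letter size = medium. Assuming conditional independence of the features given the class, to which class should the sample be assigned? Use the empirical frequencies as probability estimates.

author D: (107/153) × (30/107) × (96/107) × (48/107) × (54/107) × (43/107) ≈ 0.0160055
author B: (46/153) × (41/46) × (32/46) × (14/46) × (24/46) × (30/46) ≈ 0.0193051
Highest score → author B.

author B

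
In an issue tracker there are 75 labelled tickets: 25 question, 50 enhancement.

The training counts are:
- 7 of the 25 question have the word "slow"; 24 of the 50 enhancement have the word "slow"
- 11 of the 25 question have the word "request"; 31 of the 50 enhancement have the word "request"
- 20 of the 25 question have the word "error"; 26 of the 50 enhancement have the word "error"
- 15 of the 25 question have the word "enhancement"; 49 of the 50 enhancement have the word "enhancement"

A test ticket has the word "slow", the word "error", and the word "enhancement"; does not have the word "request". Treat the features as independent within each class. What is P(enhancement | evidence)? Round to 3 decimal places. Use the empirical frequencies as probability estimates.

question: (25/75) × (7/25) × (14/25) × (20/25) × (15/25) = 0.025088
enhancement: (50/75) × (24/50) × (19/50) × (26/50) × (49/50) = 0.06196736
P(enhancement | x) = 0.06196736 / 0.08705536 ≈ 0.712

0.712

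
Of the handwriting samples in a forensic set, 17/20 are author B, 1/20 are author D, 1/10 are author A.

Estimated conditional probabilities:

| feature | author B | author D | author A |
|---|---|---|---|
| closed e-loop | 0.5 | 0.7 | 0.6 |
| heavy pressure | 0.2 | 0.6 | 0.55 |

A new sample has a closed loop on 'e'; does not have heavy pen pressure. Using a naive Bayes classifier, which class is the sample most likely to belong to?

author B

author B: 0.85 × 0.5 × (1−0.2) = 0.34
author D: 0.05 × 0.7 × (1−0.6) = 0.014
author A: 0.1 × 0.6 × (1−0.55) = 0.027
Highest score → author B.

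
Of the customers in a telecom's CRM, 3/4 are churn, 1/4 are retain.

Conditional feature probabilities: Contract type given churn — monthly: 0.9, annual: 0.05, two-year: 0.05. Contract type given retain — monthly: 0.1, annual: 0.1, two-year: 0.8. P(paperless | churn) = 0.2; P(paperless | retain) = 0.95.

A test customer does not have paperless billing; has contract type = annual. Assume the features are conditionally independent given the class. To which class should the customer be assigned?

churn

churn: 0.75 × 0.05 × (1−0.2) = 0.03
retain: 0.25 × 0.1 × (1−0.95) = 0.00125
Highest score → churn.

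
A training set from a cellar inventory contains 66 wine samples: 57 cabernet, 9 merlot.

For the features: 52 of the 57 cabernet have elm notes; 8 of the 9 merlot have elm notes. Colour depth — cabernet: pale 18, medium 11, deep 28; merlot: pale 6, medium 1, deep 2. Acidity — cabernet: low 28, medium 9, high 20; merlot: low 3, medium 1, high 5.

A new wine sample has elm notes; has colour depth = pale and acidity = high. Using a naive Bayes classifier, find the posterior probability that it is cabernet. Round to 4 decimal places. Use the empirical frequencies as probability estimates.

cabernet: (57/66) × (52/57) × (18/57) × (20/57) ≈ 0.0872996
merlot: (9/66) × (8/9) × (6/9) × (5/9) ≈ 0.0448934
P(cabernet | x) = 0.0872996 / 0.132193 ≈ 0.6604

0.6604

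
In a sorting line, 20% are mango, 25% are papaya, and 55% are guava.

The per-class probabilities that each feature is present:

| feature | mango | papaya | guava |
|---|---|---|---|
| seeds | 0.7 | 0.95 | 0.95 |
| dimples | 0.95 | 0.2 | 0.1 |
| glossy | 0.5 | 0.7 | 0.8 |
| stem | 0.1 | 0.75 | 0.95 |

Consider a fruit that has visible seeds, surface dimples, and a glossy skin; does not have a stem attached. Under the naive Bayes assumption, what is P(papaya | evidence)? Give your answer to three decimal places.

mango: 0.2 × 0.7 × 0.95 × 0.5 × (1−0.1) = 0.05985
papaya: 0.25 × 0.95 × 0.2 × 0.7 × (1−0.75) = 0.0083125
guava: 0.55 × 0.95 × 0.1 × 0.8 × (1−0.95) = 0.00209
P(papaya | x) = 0.0083125 / 0.0702525 ≈ 0.118

0.118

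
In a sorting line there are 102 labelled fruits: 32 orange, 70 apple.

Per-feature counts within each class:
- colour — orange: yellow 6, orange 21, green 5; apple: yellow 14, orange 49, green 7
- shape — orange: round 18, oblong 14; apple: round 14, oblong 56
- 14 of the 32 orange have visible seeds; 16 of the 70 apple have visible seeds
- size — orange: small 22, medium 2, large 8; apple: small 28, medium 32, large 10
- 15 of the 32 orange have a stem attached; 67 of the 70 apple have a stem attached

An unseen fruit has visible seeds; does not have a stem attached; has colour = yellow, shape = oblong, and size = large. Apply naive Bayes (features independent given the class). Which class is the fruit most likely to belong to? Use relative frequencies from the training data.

orange

orange: (32/102) × (6/32) × (14/32) × (14/32) × (8/32) × (17/32) = 0.001495361328125
apple: (70/102) × (14/70) × (56/70) × (16/70) × (10/70) × (3/70) ≈ 0.000153661
Highest score → orange.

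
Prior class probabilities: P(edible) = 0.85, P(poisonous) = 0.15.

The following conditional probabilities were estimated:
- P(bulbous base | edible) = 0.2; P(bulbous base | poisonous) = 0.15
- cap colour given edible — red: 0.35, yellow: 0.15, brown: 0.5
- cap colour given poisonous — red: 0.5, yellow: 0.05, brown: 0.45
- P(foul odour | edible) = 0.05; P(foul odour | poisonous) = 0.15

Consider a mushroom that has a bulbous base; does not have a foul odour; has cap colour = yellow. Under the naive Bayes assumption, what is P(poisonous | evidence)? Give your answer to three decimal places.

0.038

edible: 0.85 × 0.2 × 0.15 × (1−0.05) = 0.024225
poisonous: 0.15 × 0.15 × 0.05 × (1−0.15) = 0.00095625
P(poisonous | x) = 0.00095625 / 0.02518125 ≈ 0.038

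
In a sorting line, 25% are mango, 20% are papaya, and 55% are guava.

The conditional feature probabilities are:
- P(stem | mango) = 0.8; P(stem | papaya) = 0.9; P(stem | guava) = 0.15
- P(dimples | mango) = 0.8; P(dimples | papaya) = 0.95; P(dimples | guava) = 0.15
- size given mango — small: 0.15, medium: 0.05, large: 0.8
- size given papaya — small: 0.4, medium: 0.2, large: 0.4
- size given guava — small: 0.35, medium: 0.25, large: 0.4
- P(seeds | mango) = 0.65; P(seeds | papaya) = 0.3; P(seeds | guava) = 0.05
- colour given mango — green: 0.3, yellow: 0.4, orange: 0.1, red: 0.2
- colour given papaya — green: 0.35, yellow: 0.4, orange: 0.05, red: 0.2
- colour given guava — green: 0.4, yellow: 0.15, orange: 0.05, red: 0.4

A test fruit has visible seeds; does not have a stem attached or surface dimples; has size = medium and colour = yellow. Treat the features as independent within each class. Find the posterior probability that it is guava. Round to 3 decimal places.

mango: 0.25 × (1−0.8) × (1−0.8) × 0.05 × 0.65 × 0.4 = 0.00013
papaya: 0.2 × (1−0.9) × (1−0.95) × 0.2 × 0.3 × 0.4 = 0.000024
guava: 0.55 × (1−0.15) × (1−0.15) × 0.25 × 0.05 × 0.15 = 0.000745078125
P(guava | x) = 0.000745078125 / 0.000899078125 ≈ 0.829

0.829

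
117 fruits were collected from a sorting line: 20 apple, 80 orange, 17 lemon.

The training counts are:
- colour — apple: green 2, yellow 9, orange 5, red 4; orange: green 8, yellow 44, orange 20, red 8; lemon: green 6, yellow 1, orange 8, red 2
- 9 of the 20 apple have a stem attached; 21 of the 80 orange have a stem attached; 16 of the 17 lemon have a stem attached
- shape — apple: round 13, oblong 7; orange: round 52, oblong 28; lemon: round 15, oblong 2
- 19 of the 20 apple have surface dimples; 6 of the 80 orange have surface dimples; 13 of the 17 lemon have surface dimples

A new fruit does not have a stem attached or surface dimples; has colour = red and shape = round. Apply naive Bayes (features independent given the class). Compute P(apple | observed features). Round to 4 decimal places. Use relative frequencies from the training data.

apple: (20/117) × (4/20) × (11/20) × (13/20) × (1/20) ≈ 0.000611111
orange: (80/117) × (8/80) × (59/80) × (52/80) × (74/80) ≈ 0.0303194
lemon: (17/117) × (2/17) × (1/17) × (15/17) × (4/17) ≈ 0.000208761
P(apple | x) = 0.000611111 / 0.031139272 ≈ 0.0196

0.0196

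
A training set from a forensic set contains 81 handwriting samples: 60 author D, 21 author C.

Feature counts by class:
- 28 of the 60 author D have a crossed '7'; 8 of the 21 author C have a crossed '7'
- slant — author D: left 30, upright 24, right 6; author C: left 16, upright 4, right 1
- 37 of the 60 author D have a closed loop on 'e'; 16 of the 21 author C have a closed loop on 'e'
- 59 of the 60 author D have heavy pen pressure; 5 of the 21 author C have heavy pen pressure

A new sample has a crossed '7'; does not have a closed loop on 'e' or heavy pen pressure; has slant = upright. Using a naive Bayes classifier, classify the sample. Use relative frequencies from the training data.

author C

author D: (60/81) × (28/60) × (24/60) × (23/60) × (1/60) ≈ 0.000883402
author C: (21/81) × (8/21) × (4/21) × (5/21) × (16/21) ≈ 0.00341269
Highest score → author C.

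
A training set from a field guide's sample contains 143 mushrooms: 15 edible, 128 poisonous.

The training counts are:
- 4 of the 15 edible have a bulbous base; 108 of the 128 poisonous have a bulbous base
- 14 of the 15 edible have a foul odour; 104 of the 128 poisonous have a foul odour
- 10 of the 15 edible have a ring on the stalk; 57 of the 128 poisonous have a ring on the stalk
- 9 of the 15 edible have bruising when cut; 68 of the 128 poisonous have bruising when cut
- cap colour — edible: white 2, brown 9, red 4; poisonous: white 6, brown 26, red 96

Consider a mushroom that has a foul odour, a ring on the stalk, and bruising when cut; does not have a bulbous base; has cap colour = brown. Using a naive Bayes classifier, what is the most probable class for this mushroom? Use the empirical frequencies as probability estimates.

edible

edible: (15/143) × (11/15) × (14/15) × (10/15) × (9/15) × (9/15) ≈ 0.0172308
poisonous: (128/143) × (20/128) × (104/128) × (57/128) × (68/128) × (26/128) ≈ 0.00546065
Highest score → edible.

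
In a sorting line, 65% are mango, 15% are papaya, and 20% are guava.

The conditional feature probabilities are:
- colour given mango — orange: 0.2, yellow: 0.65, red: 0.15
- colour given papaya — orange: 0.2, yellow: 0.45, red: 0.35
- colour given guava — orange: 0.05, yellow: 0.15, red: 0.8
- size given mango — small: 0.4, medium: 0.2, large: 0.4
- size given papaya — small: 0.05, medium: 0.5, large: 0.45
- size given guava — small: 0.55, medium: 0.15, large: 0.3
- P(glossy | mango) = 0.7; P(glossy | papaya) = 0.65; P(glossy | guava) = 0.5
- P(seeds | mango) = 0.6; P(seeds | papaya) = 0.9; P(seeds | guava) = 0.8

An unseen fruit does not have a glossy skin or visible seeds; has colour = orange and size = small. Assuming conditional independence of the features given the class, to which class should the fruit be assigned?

mango: 0.65 × 0.2 × 0.4 × (1−0.7) × (1−0.6) = 0.00624
papaya: 0.15 × 0.2 × 0.05 × (1−0.65) × (1−0.9) = 0.0000525
guava: 0.2 × 0.05 × 0.55 × (1−0.5) × (1−0.8) = 0.00055
Highest score → mango.

mango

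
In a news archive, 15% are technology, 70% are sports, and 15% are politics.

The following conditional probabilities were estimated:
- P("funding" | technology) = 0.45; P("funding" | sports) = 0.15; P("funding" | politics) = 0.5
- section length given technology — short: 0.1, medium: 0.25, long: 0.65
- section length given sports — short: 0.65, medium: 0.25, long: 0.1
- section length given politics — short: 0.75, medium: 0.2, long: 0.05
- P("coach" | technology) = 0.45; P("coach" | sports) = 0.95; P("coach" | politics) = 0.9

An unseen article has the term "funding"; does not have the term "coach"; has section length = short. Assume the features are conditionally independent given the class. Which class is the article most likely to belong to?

technology: 0.15 × 0.45 × 0.1 × (1−0.45) = 0.0037125
sports: 0.7 × 0.15 × 0.65 × (1−0.95) = 0.0034125
politics: 0.15 × 0.5 × 0.75 × (1−0.9) = 0.005625
Highest score → politics.

politics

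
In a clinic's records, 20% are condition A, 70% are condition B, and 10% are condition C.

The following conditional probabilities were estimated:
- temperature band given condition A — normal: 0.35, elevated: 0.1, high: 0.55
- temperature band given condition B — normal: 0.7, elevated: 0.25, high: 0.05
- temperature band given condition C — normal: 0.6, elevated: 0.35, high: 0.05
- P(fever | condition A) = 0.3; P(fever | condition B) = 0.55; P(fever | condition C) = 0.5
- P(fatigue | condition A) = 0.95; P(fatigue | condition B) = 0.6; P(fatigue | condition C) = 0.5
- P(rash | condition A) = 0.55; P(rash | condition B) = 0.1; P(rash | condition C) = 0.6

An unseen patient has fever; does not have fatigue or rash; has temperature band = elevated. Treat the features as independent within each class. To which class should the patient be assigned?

condition A: 0.2 × 0.1 × 0.3 × (1−0.95) × (1−0.55) = 0.000135
condition B: 0.7 × 0.25 × 0.55 × (1−0.6) × (1−0.1) = 0.03465
condition C: 0.1 × 0.35 × 0.5 × (1−0.5) × (1−0.6) = 0.0035
Highest score → condition B.

condition B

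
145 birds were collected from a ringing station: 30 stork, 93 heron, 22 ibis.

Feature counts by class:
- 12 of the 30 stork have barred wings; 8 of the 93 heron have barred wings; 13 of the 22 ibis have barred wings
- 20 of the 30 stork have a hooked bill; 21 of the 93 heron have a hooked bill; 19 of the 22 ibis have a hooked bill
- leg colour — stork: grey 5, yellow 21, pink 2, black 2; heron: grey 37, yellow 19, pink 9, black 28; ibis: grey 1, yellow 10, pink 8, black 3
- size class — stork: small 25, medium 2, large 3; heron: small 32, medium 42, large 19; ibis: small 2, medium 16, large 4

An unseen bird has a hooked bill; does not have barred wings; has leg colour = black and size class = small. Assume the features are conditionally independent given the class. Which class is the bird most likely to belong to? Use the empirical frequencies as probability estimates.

stork: (30/145) × (18/30) × (20/30) × (2/30) × (25/30) ≈ 0.0045977
heron: (93/145) × (85/93) × (21/93) × (28/93) × (32/93) ≈ 0.0137129
ibis: (22/145) × (9/22) × (19/22) × (3/22) × (2/22) ≈ 0.000664525
Highest score → heron.

heron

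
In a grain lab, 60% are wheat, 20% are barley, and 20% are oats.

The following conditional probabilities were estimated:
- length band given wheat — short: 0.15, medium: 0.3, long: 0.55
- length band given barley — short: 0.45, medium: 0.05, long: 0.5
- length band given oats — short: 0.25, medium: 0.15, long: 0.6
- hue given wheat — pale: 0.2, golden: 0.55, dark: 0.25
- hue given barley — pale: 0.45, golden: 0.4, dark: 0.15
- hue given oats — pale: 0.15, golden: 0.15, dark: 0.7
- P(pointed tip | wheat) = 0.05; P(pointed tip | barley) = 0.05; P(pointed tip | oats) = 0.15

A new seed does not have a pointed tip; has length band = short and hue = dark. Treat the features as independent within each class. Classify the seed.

oats

wheat: 0.6 × 0.15 × 0.25 × (1−0.05) = 0.021375
barley: 0.2 × 0.45 × 0.15 × (1−0.05) = 0.012825
oats: 0.2 × 0.25 × 0.7 × (1−0.15) = 0.02975
Highest score → oats.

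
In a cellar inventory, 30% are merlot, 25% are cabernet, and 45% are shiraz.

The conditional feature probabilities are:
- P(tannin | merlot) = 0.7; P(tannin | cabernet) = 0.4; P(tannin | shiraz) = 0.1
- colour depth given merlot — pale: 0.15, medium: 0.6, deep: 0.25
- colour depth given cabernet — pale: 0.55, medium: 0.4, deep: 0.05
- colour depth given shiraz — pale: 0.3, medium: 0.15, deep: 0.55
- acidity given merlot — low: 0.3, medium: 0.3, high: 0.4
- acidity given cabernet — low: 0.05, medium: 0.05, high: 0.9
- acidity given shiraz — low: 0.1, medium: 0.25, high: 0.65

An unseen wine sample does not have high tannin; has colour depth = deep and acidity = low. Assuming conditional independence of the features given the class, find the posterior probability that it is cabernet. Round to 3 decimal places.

0.013

merlot: 0.3 × (1−0.7) × 0.25 × 0.3 = 0.00675
cabernet: 0.25 × (1−0.4) × 0.05 × 0.05 = 0.000375
shiraz: 0.45 × (1−0.1) × 0.55 × 0.1 = 0.022275
P(cabernet | x) = 0.000375 / 0.0294 ≈ 0.013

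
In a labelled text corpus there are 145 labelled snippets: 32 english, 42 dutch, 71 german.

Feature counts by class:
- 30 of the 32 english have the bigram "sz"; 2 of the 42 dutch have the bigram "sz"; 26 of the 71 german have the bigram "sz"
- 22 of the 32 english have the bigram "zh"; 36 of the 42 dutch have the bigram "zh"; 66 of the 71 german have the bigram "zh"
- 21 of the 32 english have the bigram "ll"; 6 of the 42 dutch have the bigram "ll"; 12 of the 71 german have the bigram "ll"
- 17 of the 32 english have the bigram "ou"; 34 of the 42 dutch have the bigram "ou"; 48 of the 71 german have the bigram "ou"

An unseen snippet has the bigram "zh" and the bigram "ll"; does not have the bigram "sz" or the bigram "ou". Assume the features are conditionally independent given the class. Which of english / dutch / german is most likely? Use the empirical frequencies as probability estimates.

german

english: (32/145) × (2/32) × (22/32) × (21/32) × (15/32) ≈ 0.00291706
dutch: (42/145) × (40/42) × (36/42) × (6/42) × (8/42) ≈ 0.0064341
german: (71/145) × (45/71) × (66/71) × (12/71) × (23/71) ≈ 0.0157951
Highest score → german.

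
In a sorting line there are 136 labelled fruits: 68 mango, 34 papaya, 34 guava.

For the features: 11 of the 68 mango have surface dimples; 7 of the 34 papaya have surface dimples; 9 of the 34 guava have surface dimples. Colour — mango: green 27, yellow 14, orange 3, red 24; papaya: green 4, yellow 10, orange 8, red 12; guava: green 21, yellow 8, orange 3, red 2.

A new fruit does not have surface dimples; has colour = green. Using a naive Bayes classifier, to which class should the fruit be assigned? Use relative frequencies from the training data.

mango

mango: (68/136) × (57/68) × (27/68) ≈ 0.166414
papaya: (34/136) × (27/34) × (4/34) ≈ 0.0233564
guava: (34/136) × (25/34) × (21/34) ≈ 0.113538
Highest score → mango.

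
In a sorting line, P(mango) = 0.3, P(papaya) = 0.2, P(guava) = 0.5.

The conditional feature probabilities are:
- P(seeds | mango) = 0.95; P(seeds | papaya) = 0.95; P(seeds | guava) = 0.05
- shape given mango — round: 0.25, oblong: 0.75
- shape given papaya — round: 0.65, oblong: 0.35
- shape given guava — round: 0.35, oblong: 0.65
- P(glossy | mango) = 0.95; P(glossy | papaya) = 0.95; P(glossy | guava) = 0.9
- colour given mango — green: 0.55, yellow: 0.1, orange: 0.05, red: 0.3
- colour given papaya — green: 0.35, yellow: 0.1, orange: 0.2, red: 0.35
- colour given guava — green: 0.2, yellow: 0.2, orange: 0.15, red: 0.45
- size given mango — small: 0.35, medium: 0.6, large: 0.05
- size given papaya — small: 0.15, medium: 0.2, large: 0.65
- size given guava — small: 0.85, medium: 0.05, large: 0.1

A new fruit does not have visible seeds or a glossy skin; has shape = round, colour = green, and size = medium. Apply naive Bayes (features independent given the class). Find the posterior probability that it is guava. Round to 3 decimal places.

0.663

mango: 0.3 × (1−0.95) × 0.25 × (1−0.95) × 0.55 × 0.6 = 0.000061875
papaya: 0.2 × (1−0.95) × 0.65 × (1−0.95) × 0.35 × 0.2 = 0.00002275
guava: 0.5 × (1−0.05) × 0.35 × (1−0.9) × 0.2 × 0.05 = 0.00016625
P(guava | x) = 0.00016625 / 0.000250875 ≈ 0.663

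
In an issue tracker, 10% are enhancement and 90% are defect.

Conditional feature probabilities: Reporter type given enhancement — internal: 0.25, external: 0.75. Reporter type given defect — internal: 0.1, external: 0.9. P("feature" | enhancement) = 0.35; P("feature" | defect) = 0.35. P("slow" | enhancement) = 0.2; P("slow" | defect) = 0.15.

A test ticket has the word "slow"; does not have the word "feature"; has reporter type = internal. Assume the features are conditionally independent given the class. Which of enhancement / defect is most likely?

defect

enhancement: 0.1 × 0.25 × (1−0.35) × 0.2 = 0.00325
defect: 0.9 × 0.1 × (1−0.35) × 0.15 = 0.008775
Highest score → defect.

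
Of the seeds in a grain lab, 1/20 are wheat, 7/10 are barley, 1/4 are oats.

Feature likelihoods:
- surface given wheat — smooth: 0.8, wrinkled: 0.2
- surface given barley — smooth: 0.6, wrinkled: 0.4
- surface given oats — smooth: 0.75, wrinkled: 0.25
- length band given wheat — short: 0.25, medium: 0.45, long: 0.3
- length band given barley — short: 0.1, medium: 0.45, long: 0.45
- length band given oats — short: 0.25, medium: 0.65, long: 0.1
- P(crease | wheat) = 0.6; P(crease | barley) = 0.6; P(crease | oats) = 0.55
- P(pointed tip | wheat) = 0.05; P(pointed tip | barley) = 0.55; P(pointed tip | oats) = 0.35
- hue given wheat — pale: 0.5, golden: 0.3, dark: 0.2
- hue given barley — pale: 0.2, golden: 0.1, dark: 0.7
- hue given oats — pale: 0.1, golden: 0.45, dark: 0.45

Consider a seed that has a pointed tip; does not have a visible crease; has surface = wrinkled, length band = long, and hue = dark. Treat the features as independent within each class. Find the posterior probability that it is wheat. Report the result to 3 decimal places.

wheat: 0.05 × 0.2 × 0.3 × (1−0.6) × 0.05 × 0.2 = 0.000012
barley: 0.7 × 0.4 × 0.45 × (1−0.6) × 0.55 × 0.7 = 0.019404
oats: 0.25 × 0.25 × 0.1 × (1−0.55) × 0.35 × 0.45 = 0.00044296875
P(wheat | x) = 0.000012 / 0.01985896875 ≈ 0.001

0.001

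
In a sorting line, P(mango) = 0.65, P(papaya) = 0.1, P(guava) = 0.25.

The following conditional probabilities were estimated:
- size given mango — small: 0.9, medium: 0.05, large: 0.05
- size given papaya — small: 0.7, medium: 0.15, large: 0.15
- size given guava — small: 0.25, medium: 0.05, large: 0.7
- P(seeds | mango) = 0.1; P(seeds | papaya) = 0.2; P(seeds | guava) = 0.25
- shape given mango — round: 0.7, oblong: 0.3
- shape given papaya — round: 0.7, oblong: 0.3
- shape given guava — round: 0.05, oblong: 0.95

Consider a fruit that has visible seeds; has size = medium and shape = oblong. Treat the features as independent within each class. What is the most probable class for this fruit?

mango: 0.65 × 0.05 × 0.1 × 0.3 = 0.000975
papaya: 0.1 × 0.15 × 0.2 × 0.3 = 0.0009
guava: 0.25 × 0.05 × 0.25 × 0.95 = 0.00296875
Highest score → guava.

guava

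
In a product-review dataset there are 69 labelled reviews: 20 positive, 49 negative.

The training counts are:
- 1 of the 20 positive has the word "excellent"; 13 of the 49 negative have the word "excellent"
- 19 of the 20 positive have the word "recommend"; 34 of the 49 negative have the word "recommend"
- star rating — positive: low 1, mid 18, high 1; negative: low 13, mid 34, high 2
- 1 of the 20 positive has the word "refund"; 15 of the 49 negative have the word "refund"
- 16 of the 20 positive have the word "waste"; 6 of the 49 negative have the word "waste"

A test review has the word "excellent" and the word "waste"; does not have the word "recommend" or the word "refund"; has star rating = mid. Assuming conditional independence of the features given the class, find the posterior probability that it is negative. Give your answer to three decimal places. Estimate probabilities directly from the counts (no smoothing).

0.873

positive: (20/69) × (1/20) × (1/20) × (18/20) × (19/20) × (16/20) ≈ 0.000495652
negative: (49/69) × (13/49) × (15/49) × (34/49) × (34/49) × (6/49) ≈ 0.00340025
P(negative | x) = 0.00340025 / 0.003895902 ≈ 0.873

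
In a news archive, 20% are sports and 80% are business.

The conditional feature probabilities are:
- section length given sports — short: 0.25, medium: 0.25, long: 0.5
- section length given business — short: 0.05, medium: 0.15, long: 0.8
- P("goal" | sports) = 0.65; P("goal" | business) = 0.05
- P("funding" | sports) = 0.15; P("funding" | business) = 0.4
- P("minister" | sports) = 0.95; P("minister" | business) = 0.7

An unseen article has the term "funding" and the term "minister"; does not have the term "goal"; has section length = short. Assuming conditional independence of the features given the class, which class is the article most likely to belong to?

business

sports: 0.2 × 0.25 × (1−0.65) × 0.15 × 0.95 = 0.00249375
business: 0.8 × 0.05 × (1−0.05) × 0.4 × 0.7 = 0.01064
Highest score → business.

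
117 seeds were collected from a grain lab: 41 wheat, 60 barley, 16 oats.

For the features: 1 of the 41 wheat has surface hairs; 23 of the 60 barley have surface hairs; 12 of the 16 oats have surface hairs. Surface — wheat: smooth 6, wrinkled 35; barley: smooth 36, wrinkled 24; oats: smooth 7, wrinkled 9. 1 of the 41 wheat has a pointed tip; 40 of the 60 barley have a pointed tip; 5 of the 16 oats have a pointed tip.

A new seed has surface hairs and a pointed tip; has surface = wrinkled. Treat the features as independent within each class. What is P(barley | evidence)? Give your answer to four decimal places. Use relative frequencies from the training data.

0.7422

wheat: (41/117) × (1/41) × (35/41) × (1/41) ≈ 0.000177957
barley: (60/117) × (23/60) × (24/60) × (40/60) ≈ 0.0524217
oats: (16/117) × (12/16) × (9/16) × (5/16) ≈ 0.0180288
P(barley | x) = 0.0524217 / 0.070628457 ≈ 0.7422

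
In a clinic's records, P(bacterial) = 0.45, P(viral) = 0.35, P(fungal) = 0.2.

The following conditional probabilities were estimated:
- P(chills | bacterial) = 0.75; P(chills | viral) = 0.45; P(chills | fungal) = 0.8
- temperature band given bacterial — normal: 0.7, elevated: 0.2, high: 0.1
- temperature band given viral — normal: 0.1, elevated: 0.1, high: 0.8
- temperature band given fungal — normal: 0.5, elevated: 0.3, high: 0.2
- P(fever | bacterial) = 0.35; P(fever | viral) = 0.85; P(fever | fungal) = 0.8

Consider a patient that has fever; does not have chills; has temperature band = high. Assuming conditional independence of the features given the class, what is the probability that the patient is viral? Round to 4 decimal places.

bacterial: 0.45 × (1−0.75) × 0.1 × 0.35 = 0.0039375
viral: 0.35 × (1−0.45) × 0.8 × 0.85 = 0.1309
fungal: 0.2 × (1−0.8) × 0.2 × 0.8 = 0.0064
P(viral | x) = 0.1309 / 0.1412375 ≈ 0.9268

0.9268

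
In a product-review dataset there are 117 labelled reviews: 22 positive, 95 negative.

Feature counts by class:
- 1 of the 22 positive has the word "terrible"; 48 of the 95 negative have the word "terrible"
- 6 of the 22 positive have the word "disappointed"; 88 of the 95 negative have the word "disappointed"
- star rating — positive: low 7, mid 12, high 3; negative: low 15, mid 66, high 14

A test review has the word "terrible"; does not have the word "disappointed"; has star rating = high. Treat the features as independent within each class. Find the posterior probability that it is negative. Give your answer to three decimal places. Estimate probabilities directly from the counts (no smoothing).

0.840

positive: (22/117) × (1/22) × (16/22) × (3/22) ≈ 0.000847637
negative: (95/117) × (48/95) × (7/95) × (14/95) ≈ 0.00445486
P(negative | x) = 0.00445486 / 0.005302497 ≈ 0.840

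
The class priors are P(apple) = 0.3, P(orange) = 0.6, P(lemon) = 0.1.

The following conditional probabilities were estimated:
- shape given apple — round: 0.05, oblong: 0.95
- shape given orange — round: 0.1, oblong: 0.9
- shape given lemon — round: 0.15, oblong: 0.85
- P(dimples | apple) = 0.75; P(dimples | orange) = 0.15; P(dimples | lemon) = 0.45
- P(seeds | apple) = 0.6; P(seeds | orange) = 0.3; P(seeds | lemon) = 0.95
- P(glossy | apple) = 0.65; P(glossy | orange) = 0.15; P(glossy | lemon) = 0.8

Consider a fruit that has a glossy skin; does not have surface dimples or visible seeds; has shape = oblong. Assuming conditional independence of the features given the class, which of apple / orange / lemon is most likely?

apple: 0.3 × 0.95 × (1−0.75) × (1−0.6) × 0.65 = 0.018525
orange: 0.6 × 0.9 × (1−0.15) × (1−0.3) × 0.15 = 0.048195
lemon: 0.1 × 0.85 × (1−0.45) × (1−0.95) × 0.8 = 0.00187
Highest score → orange.

orange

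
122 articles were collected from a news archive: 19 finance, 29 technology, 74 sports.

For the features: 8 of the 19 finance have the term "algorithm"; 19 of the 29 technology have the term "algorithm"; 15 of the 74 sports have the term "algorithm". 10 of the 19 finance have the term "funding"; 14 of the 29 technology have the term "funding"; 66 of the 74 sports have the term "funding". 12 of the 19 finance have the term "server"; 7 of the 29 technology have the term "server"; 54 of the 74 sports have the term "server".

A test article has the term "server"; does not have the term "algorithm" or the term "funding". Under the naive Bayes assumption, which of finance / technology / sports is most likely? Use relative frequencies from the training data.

sports

finance: (19/122) × (11/19) × (9/19) × (12/19) ≈ 0.0269743
technology: (29/122) × (10/29) × (15/29) × (7/29) ≈ 0.0102337
sports: (74/122) × (59/74) × (8/74) × (54/74) ≈ 0.0381516
Highest score → sports.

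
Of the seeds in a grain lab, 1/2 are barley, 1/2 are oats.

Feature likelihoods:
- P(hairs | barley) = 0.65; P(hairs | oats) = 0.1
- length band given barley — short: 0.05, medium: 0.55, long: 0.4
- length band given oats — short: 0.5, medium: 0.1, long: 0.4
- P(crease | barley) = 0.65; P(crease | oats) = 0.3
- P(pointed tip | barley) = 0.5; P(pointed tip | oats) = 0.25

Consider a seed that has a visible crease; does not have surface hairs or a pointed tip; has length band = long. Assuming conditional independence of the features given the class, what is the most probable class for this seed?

oats

barley: 0.5 × (1−0.65) × 0.4 × 0.65 × (1−0.5) = 0.02275
oats: 0.5 × (1−0.1) × 0.4 × 0.3 × (1−0.25) = 0.0405
Highest score → oats.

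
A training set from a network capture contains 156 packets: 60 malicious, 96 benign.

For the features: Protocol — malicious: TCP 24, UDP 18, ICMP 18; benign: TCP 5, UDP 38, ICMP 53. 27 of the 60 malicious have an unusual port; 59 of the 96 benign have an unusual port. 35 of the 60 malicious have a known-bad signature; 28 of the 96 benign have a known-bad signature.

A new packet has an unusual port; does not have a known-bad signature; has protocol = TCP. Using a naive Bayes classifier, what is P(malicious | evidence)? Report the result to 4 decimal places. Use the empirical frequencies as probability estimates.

0.6740

malicious: (60/156) × (24/60) × (27/60) × (25/60) ≈ 0.0288462
benign: (96/156) × (5/96) × (59/96) × (68/96) ≈ 0.0139529
P(malicious | x) = 0.0288462 / 0.0427991 ≈ 0.6740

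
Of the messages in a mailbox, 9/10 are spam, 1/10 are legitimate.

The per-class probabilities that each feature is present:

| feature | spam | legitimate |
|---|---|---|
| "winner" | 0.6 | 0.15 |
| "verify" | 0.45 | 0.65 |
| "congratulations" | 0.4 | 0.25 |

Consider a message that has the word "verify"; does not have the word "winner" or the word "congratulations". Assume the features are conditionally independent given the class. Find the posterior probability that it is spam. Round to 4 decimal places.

spam: 0.9 × (1−0.6) × 0.45 × (1−0.4) = 0.0972
legitimate: 0.1 × (1−0.15) × 0.65 × (1−0.25) = 0.0414375
P(spam | x) = 0.0972 / 0.1386375 ≈ 0.7011

0.7011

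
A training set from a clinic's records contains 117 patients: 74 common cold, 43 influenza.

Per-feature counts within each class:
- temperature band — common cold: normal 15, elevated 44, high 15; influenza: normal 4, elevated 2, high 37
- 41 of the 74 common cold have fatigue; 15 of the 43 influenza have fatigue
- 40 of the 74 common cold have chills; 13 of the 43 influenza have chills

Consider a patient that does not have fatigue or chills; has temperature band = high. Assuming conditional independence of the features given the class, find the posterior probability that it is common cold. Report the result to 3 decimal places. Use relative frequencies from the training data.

0.155

common cold: (74/117) × (15/74) × (33/74) × (34/74) ≈ 0.0262685
influenza: (43/117) × (37/43) × (28/43) × (30/43) ≈ 0.143667
P(common cold | x) = 0.0262685 / 0.1699355 ≈ 0.155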